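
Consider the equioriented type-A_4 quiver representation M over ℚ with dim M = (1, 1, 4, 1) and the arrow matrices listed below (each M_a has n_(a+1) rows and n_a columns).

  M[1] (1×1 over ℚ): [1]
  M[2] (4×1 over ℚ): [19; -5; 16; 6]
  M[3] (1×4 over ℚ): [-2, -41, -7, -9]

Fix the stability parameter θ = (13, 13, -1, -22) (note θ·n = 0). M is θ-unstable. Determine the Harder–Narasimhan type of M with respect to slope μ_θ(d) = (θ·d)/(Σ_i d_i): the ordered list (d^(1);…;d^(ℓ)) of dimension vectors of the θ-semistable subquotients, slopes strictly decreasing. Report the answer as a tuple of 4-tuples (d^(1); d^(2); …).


Via rank(M_{q-1}∘⋯∘M_p): M ≅ I[1,4], I[3,3]^3.
μ_θ-semistable layers: μ^(1)=3/4; μ^(2)=-1

((1, 1, 1, 1); (0, 0, 3, 0))


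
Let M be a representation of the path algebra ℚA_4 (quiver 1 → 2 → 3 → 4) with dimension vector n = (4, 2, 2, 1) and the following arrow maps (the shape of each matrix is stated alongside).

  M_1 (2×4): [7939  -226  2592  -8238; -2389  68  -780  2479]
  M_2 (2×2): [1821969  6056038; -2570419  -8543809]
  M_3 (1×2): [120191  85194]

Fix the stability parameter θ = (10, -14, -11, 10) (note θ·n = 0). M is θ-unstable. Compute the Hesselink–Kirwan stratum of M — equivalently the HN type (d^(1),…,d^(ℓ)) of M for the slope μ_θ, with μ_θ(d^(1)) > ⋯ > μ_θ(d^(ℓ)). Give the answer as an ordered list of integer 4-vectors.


Via rank(M_{q-1}∘⋯∘M_p): M ≅ I[1,1]^2, I[1,3], I[1,4].
μ_θ-semistable layers: μ^(1)=10; μ^(2)=-5

((2, 0, 0, 1); (2, 2, 2, 0))


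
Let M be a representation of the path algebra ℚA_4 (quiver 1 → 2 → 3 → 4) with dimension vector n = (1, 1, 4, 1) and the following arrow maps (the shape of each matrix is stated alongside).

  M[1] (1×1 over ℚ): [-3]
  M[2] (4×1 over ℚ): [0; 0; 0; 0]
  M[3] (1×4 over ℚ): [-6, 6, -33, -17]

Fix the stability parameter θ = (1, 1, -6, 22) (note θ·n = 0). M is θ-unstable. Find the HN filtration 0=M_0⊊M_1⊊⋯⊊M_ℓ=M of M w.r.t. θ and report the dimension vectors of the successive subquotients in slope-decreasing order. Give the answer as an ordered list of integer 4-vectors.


Via rank(M_{q-1}∘⋯∘M_p): M ≅ I[1,2], I[3,3]^3, I[3,4].
μ_θ-semistable layers: μ^(1)=22; μ^(2)=1; μ^(3)=-6

((0, 0, 0, 1); (1, 1, 0, 0); (0, 0, 4, 0))


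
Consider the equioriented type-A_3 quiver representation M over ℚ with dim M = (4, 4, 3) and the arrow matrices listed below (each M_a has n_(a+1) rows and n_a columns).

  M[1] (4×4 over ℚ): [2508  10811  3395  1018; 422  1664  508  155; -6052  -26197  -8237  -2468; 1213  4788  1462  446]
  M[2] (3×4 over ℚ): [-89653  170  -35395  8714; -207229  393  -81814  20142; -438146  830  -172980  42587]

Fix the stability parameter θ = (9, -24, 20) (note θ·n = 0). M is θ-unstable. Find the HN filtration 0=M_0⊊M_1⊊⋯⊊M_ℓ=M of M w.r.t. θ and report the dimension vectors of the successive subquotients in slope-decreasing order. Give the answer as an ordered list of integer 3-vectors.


Barcode: M ≅ I[1,1], I[1,2], I[1,3]^2, I[2,3]. HN layers by μ_θ (4 steps, strictly decreasing):
  μ^(1)=20; μ^(2)=9; μ^(3)=-15/2; μ^(4)=-24

((0, 0, 3); (1, 0, 0); (3, 3, 0); (0, 1, 0))


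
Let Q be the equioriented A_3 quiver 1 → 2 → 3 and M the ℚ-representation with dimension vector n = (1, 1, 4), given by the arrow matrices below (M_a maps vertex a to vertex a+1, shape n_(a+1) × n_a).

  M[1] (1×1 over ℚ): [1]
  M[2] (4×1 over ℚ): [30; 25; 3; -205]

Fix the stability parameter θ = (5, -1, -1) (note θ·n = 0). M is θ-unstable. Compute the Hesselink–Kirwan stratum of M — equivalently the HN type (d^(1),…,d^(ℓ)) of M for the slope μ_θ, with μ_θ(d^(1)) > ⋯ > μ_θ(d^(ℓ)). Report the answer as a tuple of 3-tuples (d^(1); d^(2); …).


Via rank(M_{q-1}∘⋯∘M_p): M ≅ I[1,3], I[3,3]^3.
μ_θ-semistable layers: μ^(1)=1; μ^(2)=-1

((1, 1, 1); (0, 0, 3))


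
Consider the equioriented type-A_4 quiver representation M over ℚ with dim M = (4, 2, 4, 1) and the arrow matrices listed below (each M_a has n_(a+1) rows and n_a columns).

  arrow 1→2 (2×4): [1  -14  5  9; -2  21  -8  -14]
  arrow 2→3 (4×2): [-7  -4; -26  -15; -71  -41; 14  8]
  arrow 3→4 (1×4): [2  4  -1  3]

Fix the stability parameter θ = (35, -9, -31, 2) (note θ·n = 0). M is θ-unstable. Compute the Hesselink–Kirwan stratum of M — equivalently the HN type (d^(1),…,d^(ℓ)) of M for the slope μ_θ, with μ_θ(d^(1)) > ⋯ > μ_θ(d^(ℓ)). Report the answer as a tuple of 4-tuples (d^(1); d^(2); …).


Barcode: M ≅ I[1,1]^2, I[1,3], I[1,4], I[3,3]^2. HN layers by μ_θ (4 steps, strictly decreasing):
  μ^(1)=35; μ^(2)=2; μ^(3)=-5/3; μ^(4)=-31

((2, 0, 0, 0); (0, 0, 0, 1); (2, 2, 2, 0); (0, 0, 2, 0))


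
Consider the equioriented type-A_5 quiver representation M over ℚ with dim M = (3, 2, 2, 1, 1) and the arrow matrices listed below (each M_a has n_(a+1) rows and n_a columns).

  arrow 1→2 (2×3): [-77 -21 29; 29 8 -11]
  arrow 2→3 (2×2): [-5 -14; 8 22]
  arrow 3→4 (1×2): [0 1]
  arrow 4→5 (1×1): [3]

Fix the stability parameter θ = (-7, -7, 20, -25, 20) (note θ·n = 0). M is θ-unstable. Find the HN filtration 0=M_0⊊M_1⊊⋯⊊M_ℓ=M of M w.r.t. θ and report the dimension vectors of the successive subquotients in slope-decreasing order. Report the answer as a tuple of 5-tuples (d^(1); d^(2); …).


Interval decomposition of M: I[1,1], I[1,3], I[1,5].
HN type (ℓ=3): μ^(1)=20; μ^(2)=-5/2; μ^(3)=-7

((0, 0, 1, 0, 1); (0, 0, 1, 1, 0); (3, 2, 0, 0, 0))


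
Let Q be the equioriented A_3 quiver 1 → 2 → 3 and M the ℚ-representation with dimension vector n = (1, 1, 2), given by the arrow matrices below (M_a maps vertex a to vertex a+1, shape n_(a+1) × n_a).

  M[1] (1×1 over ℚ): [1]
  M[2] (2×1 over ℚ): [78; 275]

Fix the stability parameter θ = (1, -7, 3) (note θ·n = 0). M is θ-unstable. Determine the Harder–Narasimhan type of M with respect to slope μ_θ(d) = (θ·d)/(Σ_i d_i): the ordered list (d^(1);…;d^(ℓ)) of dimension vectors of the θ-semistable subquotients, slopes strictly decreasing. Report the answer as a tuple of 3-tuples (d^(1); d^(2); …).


Via rank(M_{q-1}∘⋯∘M_p): M ≅ I[1,3], I[3,3].
μ_θ-semistable layers: μ^(1)=3; μ^(2)=-3

((0, 0, 2); (1, 1, 0))


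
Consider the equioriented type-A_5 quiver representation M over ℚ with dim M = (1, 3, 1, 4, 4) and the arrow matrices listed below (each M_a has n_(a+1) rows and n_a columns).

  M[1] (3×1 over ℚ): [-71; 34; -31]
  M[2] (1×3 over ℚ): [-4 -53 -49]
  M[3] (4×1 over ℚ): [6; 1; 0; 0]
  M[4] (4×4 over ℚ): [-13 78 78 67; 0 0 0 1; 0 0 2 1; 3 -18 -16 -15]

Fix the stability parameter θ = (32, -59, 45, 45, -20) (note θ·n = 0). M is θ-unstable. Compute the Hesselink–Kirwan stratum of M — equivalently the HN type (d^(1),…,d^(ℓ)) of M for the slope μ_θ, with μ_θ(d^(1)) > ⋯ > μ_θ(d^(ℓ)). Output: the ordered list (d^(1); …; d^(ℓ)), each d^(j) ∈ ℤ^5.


Barcode: M ≅ I[1,4], I[2,2]^2, I[4,5]^3, I[5,5]. HN layers by μ_θ (5 steps, strictly decreasing):
  μ^(1)=45; μ^(2)=25/2; μ^(3)=-27/2; μ^(4)=-20; μ^(5)=-59

((0, 0, 1, 1, 0); (0, 0, 0, 3, 3); (1, 1, 0, 0, 0); (0, 0, 0, 0, 1); (0, 2, 0, 0, 0))


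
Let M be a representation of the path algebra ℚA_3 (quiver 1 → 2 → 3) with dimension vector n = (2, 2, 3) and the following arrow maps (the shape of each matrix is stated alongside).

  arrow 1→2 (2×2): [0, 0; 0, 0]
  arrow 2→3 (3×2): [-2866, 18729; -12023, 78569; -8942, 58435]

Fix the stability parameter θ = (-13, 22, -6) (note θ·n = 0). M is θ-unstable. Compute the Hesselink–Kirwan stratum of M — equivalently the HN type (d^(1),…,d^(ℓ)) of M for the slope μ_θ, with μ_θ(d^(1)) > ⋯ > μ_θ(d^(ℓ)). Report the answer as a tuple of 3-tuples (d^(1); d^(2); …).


Interval decomposition of M: I[1,1]^2, I[2,3]^2, I[3,3].
HN type (ℓ=3): μ^(1)=8; μ^(2)=-6; μ^(3)=-13

((0, 2, 2); (0, 0, 1); (2, 0, 0))


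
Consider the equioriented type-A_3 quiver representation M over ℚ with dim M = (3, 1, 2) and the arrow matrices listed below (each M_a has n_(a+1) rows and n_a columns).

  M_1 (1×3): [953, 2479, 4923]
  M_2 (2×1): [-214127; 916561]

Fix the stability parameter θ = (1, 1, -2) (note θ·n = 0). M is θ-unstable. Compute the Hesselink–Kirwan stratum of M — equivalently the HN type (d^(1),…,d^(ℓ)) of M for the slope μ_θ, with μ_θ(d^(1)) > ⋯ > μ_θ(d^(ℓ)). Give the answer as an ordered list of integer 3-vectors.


Barcode: M ≅ I[1,1]^2, I[1,3], I[3,3]. HN layers by μ_θ (3 steps, strictly decreasing):
  μ^(1)=1; μ^(2)=0; μ^(3)=-2

((2, 0, 0); (1, 1, 1); (0, 0, 1))


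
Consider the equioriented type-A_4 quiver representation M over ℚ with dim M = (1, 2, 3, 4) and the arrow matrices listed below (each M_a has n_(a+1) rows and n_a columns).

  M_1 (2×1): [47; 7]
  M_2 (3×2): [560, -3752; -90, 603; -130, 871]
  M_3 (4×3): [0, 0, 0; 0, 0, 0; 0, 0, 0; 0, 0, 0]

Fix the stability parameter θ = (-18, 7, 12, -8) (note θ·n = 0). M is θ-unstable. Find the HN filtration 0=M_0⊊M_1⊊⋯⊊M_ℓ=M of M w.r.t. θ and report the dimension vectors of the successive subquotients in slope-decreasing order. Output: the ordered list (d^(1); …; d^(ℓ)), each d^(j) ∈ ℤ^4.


Interval decomposition of M: I[1,3], I[2,2], I[3,3]^2, I[4,4]^4.
HN type (ℓ=4): μ^(1)=12; μ^(2)=7; μ^(3)=-8; μ^(4)=-18

((0, 0, 3, 0); (0, 2, 0, 0); (0, 0, 0, 4); (1, 0, 0, 0))


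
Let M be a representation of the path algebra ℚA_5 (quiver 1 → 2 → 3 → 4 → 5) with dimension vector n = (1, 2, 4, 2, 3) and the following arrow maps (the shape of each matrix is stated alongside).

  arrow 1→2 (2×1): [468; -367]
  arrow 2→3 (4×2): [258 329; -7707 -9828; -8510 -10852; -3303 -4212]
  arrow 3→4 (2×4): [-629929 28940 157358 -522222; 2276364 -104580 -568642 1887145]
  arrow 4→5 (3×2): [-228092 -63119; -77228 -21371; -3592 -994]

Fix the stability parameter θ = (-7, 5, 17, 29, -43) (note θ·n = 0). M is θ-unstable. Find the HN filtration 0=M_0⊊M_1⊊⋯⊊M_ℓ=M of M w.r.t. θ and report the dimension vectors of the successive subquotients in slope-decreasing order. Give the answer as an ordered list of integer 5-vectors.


Via rank(M_{q-1}∘⋯∘M_p): M ≅ I[1,4], I[2,5], I[3,3]^2, I[5,5]^2.
μ_θ-semistable layers: μ^(1)=29; μ^(2)=17; μ^(3)=5; μ^(4)=2; μ^(5)=-7; μ^(6)=-43

((0, 0, 0, 1, 0); (0, 0, 3, 0, 0); (0, 1, 0, 0, 0); (0, 1, 1, 1, 1); (1, 0, 0, 0, 0); (0, 0, 0, 0, 2))


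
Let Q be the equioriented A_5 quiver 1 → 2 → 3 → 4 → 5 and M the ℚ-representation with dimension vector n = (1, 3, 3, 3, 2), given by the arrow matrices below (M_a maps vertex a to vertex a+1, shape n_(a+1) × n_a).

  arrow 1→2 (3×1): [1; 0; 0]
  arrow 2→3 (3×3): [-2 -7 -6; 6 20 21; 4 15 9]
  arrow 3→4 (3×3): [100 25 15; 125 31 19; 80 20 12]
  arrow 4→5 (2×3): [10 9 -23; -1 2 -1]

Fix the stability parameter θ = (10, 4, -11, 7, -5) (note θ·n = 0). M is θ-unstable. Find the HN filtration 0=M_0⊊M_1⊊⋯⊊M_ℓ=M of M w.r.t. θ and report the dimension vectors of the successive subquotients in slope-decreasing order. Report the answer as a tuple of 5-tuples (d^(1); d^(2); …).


Barcode: M ≅ I[1,5], I[2,2], I[2,3], I[3,5], I[4,4]. HN layers by μ_θ (5 steps, strictly decreasing):
  μ^(1)=7; μ^(2)=4; μ^(3)=1; μ^(4)=-7/2; μ^(5)=-11

((0, 0, 0, 1, 0); (0, 1, 0, 0, 0); (1, 1, 1, 2, 2); (0, 1, 1, 0, 0); (0, 0, 1, 0, 0))


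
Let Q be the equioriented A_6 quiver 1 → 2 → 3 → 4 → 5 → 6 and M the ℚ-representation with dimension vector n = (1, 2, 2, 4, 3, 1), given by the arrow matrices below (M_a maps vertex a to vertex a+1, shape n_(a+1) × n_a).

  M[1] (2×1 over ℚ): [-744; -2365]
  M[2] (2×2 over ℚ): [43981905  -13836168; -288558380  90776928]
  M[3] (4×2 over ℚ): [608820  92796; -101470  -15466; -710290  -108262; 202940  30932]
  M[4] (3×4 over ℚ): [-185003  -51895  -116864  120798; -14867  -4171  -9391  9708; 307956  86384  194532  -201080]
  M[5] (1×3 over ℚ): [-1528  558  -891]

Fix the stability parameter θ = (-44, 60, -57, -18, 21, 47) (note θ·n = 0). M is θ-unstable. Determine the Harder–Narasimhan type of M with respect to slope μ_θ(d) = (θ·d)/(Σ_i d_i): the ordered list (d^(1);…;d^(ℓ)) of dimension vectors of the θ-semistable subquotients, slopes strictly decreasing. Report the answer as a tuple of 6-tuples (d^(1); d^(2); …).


Interval decomposition of M: I[1,2], I[2,5], I[3,3], I[4,4], I[4,5], I[4,6].
HN type (ℓ=7): μ^(1)=60; μ^(2)=47; μ^(3)=21; μ^(4)=-5; μ^(5)=-18; μ^(6)=-44; μ^(7)=-57

((0, 1, 0, 0, 0, 0); (0, 0, 0, 0, 0, 1); (0, 0, 0, 0, 3, 0); (0, 1, 1, 1, 0, 0); (0, 0, 0, 3, 0, 0); (1, 0, 0, 0, 0, 0); (0, 0, 1, 0, 0, 0))


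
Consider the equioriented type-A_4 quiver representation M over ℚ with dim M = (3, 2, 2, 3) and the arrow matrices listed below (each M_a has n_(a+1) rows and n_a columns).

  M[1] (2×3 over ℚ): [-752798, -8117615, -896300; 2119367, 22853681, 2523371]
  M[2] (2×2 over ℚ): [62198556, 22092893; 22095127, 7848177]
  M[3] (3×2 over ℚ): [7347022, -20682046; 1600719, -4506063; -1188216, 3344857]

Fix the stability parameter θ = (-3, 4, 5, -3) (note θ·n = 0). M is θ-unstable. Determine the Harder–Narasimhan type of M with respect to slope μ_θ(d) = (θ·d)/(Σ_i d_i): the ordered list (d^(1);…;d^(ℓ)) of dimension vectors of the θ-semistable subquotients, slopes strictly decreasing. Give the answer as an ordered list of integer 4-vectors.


Via rank(M_{q-1}∘⋯∘M_p): M ≅ I[1,1], I[1,4]^2, I[4,4].
μ_θ-semistable layers: μ^(1)=2; μ^(2)=-3

((0, 2, 2, 2); (3, 0, 0, 1))


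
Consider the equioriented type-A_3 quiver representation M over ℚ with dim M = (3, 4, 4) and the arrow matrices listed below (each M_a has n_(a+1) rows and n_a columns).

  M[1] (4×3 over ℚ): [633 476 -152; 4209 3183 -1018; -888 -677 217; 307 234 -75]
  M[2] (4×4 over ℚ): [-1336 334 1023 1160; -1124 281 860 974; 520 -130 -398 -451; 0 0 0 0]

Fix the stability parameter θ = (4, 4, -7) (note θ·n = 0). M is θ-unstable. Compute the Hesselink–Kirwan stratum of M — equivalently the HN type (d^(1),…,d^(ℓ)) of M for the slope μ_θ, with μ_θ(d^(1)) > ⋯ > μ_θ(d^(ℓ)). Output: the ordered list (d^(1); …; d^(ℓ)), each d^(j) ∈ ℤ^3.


Barcode: M ≅ I[1,2], I[1,3]^2, I[2,3], I[3,3]. HN layers by μ_θ (4 steps, strictly decreasing):
  μ^(1)=4; μ^(2)=1/3; μ^(3)=-3/2; μ^(4)=-7

((1, 1, 0); (2, 2, 2); (0, 1, 1); (0, 0, 1))


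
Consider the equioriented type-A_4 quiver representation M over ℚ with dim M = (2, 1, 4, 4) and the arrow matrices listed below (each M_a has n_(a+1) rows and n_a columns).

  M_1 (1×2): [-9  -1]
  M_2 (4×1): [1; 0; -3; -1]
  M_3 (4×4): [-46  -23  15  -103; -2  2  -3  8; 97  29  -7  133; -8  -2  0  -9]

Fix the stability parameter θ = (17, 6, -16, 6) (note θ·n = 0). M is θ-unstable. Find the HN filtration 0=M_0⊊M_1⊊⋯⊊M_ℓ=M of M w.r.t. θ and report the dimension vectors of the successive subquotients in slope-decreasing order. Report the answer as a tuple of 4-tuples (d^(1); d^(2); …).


Barcode: M ≅ I[1,1], I[1,4], I[3,4]^3. HN layers by μ_θ (4 steps, strictly decreasing):
  μ^(1)=17; μ^(2)=6; μ^(3)=7/3; μ^(4)=-16

((1, 0, 0, 0); (0, 0, 0, 4); (1, 1, 1, 0); (0, 0, 3, 0))


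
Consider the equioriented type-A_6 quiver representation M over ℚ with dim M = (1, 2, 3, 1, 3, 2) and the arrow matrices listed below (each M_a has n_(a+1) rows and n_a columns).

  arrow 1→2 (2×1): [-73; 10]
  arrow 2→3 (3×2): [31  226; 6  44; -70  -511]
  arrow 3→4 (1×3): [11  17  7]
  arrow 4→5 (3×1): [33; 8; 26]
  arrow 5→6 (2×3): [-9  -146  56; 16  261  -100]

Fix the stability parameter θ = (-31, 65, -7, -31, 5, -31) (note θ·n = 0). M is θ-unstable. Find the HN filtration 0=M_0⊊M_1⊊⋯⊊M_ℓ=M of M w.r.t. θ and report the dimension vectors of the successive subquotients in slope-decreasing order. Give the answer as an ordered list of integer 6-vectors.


Interval decomposition of M: I[1,6], I[2,3], I[3,3], I[5,5], I[5,6].
HN type (ℓ=6): μ^(1)=29; μ^(2)=5; μ^(3)=1/5; μ^(4)=-7; μ^(5)=-13; μ^(6)=-31

((0, 1, 1, 0, 0, 0); (0, 0, 0, 0, 1, 0); (0, 1, 1, 1, 1, 1); (0, 0, 1, 0, 0, 0); (0, 0, 0, 0, 1, 1); (1, 0, 0, 0, 0, 0))


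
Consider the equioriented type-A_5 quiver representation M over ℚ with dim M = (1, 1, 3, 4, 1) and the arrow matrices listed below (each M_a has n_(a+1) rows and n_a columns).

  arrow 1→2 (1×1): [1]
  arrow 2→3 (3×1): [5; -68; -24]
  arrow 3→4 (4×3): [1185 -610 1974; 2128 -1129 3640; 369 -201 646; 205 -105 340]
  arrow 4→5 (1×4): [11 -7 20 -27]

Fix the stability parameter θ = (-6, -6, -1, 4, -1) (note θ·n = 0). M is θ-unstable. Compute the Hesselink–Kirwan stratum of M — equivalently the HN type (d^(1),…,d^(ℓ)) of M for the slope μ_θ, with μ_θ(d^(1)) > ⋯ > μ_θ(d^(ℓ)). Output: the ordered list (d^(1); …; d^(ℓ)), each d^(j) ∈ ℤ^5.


Interval decomposition of M: I[1,4], I[3,4], I[3,5], I[4,4].
HN type (ℓ=4): μ^(1)=4; μ^(2)=3/2; μ^(3)=-1; μ^(4)=-6

((0, 0, 0, 3, 0); (0, 0, 0, 1, 1); (0, 0, 3, 0, 0); (1, 1, 0, 0, 0))


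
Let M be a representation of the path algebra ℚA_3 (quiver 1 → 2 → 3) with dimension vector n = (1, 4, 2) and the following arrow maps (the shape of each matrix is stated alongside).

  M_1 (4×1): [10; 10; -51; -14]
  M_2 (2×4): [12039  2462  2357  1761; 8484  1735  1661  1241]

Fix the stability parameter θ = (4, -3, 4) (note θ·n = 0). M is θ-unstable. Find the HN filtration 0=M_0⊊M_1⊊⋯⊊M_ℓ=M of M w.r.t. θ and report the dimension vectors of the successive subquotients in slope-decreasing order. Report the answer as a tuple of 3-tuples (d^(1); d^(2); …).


Via rank(M_{q-1}∘⋯∘M_p): M ≅ I[1,3], I[2,2]^2, I[2,3].
μ_θ-semistable layers: μ^(1)=4; μ^(2)=1/2; μ^(3)=-3

((0, 0, 2); (1, 1, 0); (0, 3, 0))


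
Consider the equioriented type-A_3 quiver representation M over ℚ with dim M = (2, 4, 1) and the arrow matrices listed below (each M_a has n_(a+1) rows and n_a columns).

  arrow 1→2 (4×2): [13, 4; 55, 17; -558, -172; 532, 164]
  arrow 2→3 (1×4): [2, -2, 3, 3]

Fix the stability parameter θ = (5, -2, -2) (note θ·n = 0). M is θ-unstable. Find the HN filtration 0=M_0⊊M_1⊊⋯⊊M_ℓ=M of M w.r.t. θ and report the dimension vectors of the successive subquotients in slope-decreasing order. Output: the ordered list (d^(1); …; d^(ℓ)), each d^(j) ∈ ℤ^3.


Via rank(M_{q-1}∘⋯∘M_p): M ≅ I[1,2], I[1,3], I[2,2]^2.
μ_θ-semistable layers: μ^(1)=3/2; μ^(2)=1/3; μ^(3)=-2

((1, 1, 0); (1, 1, 1); (0, 2, 0))


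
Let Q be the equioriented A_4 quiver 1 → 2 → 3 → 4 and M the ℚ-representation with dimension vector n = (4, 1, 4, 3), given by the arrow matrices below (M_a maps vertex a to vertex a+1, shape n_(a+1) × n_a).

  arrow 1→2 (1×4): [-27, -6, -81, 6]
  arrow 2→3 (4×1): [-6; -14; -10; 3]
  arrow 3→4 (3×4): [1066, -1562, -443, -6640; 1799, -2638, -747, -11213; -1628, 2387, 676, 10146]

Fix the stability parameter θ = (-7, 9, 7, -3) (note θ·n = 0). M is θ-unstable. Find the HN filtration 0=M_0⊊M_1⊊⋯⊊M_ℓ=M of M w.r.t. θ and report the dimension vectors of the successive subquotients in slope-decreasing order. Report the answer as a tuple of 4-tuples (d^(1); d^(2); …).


Via rank(M_{q-1}∘⋯∘M_p): M ≅ I[1,1]^3, I[1,4], I[3,3], I[3,4]^2.
μ_θ-semistable layers: μ^(1)=7; μ^(2)=13/3; μ^(3)=2; μ^(4)=-7

((0, 0, 1, 0); (0, 1, 1, 1); (0, 0, 2, 2); (4, 0, 0, 0))


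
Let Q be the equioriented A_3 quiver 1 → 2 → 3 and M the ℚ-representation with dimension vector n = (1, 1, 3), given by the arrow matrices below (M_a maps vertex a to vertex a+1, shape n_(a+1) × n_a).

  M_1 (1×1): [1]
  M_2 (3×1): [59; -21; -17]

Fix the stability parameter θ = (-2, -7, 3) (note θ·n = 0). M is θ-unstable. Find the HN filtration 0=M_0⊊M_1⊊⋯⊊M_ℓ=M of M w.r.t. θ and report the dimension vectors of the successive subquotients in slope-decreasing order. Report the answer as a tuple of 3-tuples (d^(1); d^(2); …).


Interval decomposition of M: I[1,3], I[3,3]^2.
HN type (ℓ=2): μ^(1)=3; μ^(2)=-9/2

((0, 0, 3); (1, 1, 0))


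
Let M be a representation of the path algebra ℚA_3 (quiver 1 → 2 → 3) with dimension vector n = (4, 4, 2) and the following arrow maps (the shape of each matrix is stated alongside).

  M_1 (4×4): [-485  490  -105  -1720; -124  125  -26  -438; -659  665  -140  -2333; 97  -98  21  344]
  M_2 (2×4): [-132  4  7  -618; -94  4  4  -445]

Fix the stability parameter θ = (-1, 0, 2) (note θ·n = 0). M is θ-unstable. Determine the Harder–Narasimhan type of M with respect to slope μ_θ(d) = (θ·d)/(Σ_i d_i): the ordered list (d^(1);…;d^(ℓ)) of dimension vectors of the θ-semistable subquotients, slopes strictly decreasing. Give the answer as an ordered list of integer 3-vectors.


Via rank(M_{q-1}∘⋯∘M_p): M ≅ I[1,1], I[1,2], I[1,3]^2, I[2,2].
μ_θ-semistable layers: μ^(1)=2; μ^(2)=0; μ^(3)=-1

((0, 0, 2); (0, 4, 0); (4, 0, 0))


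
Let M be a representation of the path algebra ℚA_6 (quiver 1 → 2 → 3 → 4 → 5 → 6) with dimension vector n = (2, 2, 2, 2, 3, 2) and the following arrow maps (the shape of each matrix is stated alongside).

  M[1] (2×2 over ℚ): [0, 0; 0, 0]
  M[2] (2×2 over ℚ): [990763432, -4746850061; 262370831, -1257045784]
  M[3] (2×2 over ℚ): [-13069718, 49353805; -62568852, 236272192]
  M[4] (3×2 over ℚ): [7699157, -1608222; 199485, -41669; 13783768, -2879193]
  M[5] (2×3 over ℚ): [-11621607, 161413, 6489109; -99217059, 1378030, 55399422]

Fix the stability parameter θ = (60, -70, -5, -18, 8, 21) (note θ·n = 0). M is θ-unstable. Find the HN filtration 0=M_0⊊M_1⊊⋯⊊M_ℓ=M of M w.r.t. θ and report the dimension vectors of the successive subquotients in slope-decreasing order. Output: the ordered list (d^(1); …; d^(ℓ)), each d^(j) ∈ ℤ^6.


Barcode: M ≅ I[1,1]^2, I[2,6]^2, I[5,5]. HN layers by μ_θ (5 steps, strictly decreasing):
  μ^(1)=60; μ^(2)=21; μ^(3)=8; μ^(4)=-23/2; μ^(5)=-70

((2, 0, 0, 0, 0, 0); (0, 0, 0, 0, 0, 2); (0, 0, 0, 0, 3, 0); (0, 0, 2, 2, 0, 0); (0, 2, 0, 0, 0, 0))


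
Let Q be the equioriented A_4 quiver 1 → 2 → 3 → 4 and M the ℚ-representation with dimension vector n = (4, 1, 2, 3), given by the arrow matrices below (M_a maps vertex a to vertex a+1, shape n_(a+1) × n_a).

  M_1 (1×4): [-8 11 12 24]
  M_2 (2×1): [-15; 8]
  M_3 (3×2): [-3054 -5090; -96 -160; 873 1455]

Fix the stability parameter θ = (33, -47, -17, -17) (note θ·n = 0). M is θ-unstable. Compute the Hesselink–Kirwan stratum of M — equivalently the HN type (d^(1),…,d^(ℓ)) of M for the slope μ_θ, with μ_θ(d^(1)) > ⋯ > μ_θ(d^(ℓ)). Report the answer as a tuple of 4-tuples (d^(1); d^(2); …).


Interval decomposition of M: I[1,1]^3, I[1,4], I[3,3], I[4,4]^2.
HN type (ℓ=3): μ^(1)=33; μ^(2)=-12; μ^(3)=-17

((3, 0, 0, 0); (1, 1, 1, 1); (0, 0, 1, 2))


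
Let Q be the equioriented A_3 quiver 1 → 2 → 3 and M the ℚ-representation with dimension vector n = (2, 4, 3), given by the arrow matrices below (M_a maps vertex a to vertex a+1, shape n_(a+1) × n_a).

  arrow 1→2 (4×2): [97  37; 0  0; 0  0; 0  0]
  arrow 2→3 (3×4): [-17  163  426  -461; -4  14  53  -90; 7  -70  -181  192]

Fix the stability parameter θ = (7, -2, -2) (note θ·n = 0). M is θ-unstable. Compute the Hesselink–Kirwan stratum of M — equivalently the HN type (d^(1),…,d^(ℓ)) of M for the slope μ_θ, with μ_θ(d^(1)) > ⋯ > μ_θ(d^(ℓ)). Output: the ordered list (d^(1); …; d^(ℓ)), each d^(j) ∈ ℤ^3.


Via rank(M_{q-1}∘⋯∘M_p): M ≅ I[1,1], I[1,3], I[2,2], I[2,3]^2.
μ_θ-semistable layers: μ^(1)=7; μ^(2)=1; μ^(3)=-2

((1, 0, 0); (1, 1, 1); (0, 3, 2))


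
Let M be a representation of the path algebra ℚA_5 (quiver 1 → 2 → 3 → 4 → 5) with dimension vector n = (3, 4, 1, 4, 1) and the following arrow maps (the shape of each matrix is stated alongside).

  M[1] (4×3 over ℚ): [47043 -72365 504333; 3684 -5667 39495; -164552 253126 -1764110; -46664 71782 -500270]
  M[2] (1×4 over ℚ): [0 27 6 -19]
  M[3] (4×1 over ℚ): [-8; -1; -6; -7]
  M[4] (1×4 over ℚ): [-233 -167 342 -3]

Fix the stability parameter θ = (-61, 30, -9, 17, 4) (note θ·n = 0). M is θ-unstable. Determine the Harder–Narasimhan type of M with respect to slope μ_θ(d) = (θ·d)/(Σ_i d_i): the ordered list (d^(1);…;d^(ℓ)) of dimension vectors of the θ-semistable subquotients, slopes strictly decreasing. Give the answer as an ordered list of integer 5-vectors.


Via rank(M_{q-1}∘⋯∘M_p): M ≅ I[1,1], I[1,2], I[1,4], I[2,2]^2, I[4,4]^2, I[4,5].
μ_θ-semistable layers: μ^(1)=30; μ^(2)=17; μ^(3)=21/2; μ^(4)=-61

((0, 3, 0, 0, 0); (0, 0, 0, 3, 0); (0, 1, 1, 1, 1); (3, 0, 0, 0, 0))


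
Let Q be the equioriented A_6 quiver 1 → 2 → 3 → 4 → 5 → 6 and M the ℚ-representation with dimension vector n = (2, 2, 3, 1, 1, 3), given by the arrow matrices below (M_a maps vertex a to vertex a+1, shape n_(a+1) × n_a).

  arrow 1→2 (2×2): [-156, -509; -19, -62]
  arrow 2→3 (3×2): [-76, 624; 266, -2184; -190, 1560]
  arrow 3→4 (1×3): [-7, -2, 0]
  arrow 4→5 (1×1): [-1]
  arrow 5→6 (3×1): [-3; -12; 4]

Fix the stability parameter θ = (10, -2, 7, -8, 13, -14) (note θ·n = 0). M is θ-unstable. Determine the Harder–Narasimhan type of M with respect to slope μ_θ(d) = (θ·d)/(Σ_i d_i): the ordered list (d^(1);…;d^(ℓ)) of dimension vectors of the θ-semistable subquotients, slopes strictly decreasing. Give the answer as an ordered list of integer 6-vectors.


Barcode: M ≅ I[1,2], I[1,3], I[3,3], I[3,6], I[6,6]^2. HN layers by μ_θ (4 steps, strictly decreasing):
  μ^(1)=7; μ^(2)=4; μ^(3)=-1/2; μ^(4)=-14

((0, 0, 2, 0, 0, 0); (2, 2, 0, 0, 0, 0); (0, 0, 1, 1, 1, 1); (0, 0, 0, 0, 0, 2))


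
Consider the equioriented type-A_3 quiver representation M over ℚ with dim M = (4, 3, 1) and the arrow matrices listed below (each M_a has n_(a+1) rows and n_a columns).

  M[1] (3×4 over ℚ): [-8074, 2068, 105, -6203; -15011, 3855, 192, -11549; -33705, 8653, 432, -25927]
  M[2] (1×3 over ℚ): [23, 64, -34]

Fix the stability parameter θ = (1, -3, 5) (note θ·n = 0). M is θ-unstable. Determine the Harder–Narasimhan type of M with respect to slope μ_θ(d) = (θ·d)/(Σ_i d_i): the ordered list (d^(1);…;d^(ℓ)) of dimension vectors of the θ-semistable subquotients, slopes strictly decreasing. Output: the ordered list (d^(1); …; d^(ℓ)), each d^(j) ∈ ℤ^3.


Barcode: M ≅ I[1,1]^2, I[1,2], I[1,3], I[2,2]. HN layers by μ_θ (4 steps, strictly decreasing):
  μ^(1)=5; μ^(2)=1; μ^(3)=-1; μ^(4)=-3

((0, 0, 1); (2, 0, 0); (2, 2, 0); (0, 1, 0))


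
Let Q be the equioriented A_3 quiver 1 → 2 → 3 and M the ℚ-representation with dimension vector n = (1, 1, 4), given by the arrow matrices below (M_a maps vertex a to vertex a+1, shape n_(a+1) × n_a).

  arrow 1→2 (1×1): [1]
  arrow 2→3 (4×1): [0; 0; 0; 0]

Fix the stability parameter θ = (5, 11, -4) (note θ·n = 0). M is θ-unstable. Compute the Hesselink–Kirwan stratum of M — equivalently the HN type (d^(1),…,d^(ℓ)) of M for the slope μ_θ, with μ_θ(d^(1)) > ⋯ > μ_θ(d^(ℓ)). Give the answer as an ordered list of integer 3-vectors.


Barcode: M ≅ I[1,2], I[3,3]^4. HN layers by μ_θ (3 steps, strictly decreasing):
  μ^(1)=11; μ^(2)=5; μ^(3)=-4

((0, 1, 0); (1, 0, 0); (0, 0, 4))


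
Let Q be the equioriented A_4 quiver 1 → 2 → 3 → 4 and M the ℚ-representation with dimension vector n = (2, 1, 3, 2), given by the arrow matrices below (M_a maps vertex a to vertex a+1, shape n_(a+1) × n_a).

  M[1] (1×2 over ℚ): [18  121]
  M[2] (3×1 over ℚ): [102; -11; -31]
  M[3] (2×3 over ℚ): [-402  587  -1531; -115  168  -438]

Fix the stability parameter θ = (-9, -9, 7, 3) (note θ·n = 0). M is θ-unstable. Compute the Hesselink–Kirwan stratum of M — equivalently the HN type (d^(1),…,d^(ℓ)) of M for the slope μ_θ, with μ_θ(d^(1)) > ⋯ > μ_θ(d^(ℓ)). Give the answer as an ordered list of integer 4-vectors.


Barcode: M ≅ I[1,1], I[1,3], I[3,4]^2. HN layers by μ_θ (3 steps, strictly decreasing):
  μ^(1)=7; μ^(2)=5; μ^(3)=-9

((0, 0, 1, 0); (0, 0, 2, 2); (2, 1, 0, 0))


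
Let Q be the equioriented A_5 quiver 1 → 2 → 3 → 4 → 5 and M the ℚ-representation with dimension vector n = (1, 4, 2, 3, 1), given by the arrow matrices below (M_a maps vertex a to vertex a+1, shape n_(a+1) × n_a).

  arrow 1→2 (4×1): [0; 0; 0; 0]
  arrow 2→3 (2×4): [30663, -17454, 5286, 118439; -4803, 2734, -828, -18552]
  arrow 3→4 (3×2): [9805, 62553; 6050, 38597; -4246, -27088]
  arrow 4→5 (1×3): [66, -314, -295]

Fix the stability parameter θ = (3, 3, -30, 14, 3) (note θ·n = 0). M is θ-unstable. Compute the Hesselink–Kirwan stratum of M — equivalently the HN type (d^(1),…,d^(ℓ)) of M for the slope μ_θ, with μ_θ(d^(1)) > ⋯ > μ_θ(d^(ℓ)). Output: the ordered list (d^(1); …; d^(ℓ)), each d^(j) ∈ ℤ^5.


Via rank(M_{q-1}∘⋯∘M_p): M ≅ I[1,1], I[2,2]^2, I[2,4]^2, I[4,5].
μ_θ-semistable layers: μ^(1)=14; μ^(2)=17/2; μ^(3)=3; μ^(4)=-27/2

((0, 0, 0, 2, 0); (0, 0, 0, 1, 1); (1, 2, 0, 0, 0); (0, 2, 2, 0, 0))


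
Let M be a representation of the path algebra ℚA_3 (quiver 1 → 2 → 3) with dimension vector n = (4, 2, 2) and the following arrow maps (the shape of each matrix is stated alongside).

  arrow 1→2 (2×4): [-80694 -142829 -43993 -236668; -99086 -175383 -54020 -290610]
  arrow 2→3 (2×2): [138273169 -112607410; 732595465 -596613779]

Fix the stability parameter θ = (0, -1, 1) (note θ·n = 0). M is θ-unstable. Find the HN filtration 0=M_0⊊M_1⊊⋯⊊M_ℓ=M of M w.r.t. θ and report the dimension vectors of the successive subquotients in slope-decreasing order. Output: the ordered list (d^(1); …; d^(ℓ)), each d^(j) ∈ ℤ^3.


Via rank(M_{q-1}∘⋯∘M_p): M ≅ I[1,1]^2, I[1,3]^2.
μ_θ-semistable layers: μ^(1)=1; μ^(2)=0; μ^(3)=-1/2

((0, 0, 2); (2, 0, 0); (2, 2, 0))


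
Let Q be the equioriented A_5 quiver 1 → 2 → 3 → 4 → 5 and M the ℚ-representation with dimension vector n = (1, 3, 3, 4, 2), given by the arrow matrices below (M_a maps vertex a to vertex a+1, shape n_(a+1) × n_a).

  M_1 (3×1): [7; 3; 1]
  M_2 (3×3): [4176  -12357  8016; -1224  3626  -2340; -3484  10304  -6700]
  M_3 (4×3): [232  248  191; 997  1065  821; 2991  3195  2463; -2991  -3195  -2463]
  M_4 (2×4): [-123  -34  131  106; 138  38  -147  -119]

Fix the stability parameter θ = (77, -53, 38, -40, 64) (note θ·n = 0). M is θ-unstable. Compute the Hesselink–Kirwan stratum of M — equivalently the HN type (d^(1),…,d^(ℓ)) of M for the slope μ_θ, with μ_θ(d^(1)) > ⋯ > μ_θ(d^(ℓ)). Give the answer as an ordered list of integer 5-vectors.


Barcode: M ≅ I[1,5], I[2,3], I[2,4], I[4,4], I[4,5]. HN layers by μ_θ (6 steps, strictly decreasing):
  μ^(1)=64; μ^(2)=38; μ^(3)=11/2; μ^(4)=-1; μ^(5)=-40; μ^(6)=-53

((0, 0, 0, 0, 2); (0, 0, 1, 0, 0); (1, 1, 1, 1, 0); (0, 0, 1, 1, 0); (0, 0, 0, 2, 0); (0, 2, 0, 0, 0))


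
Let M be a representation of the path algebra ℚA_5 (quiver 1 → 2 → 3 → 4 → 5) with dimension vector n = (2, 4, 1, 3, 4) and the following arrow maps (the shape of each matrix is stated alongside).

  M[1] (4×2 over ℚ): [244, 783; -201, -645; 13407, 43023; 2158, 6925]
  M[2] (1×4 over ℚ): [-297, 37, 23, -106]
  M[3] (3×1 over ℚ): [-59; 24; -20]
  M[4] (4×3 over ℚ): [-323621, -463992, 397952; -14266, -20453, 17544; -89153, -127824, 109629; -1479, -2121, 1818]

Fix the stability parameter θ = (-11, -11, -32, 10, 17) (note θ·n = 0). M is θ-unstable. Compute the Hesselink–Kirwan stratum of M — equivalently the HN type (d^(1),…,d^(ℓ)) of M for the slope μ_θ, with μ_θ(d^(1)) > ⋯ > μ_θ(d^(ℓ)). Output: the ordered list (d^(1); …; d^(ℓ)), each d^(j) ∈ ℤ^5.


Barcode: M ≅ I[1,2], I[1,5], I[2,2]^2, I[4,5]^2, I[5,5]. HN layers by μ_θ (4 steps, strictly decreasing):
  μ^(1)=17; μ^(2)=10; μ^(3)=-11; μ^(4)=-18

((0, 0, 0, 0, 4); (0, 0, 0, 3, 0); (1, 3, 0, 0, 0); (1, 1, 1, 0, 0))


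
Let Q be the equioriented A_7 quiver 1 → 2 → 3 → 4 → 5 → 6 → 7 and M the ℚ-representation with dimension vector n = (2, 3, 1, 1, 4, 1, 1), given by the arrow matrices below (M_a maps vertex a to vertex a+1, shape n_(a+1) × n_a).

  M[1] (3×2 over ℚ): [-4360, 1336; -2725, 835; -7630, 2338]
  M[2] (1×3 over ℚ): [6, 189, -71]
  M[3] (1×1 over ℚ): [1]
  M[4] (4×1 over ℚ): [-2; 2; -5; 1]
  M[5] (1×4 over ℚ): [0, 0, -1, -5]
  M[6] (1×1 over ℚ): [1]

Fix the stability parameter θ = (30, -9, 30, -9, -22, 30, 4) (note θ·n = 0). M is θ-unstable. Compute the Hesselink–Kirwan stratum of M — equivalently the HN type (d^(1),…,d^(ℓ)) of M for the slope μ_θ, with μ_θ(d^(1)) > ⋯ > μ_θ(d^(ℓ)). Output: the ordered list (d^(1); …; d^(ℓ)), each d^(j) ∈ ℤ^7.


Via rank(M_{q-1}∘⋯∘M_p): M ≅ I[1,1], I[1,5], I[2,2]^2, I[5,5]^2, I[5,7].
μ_θ-semistable layers: μ^(1)=30; μ^(2)=17; μ^(3)=4; μ^(4)=-9; μ^(5)=-22

((1, 0, 0, 0, 0, 0, 0); (0, 0, 0, 0, 0, 1, 1); (1, 1, 1, 1, 1, 0, 0); (0, 2, 0, 0, 0, 0, 0); (0, 0, 0, 0, 3, 0, 0))


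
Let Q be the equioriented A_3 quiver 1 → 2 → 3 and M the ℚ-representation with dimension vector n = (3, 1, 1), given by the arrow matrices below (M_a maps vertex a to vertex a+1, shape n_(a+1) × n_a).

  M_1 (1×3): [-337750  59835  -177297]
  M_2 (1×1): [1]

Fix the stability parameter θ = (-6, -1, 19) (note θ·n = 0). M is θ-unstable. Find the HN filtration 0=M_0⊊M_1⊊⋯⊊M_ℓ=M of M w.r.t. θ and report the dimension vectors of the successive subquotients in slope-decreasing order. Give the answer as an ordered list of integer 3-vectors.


Via rank(M_{q-1}∘⋯∘M_p): M ≅ I[1,1]^2, I[1,3].
μ_θ-semistable layers: μ^(1)=19; μ^(2)=-1; μ^(3)=-6

((0, 0, 1); (0, 1, 0); (3, 0, 0))


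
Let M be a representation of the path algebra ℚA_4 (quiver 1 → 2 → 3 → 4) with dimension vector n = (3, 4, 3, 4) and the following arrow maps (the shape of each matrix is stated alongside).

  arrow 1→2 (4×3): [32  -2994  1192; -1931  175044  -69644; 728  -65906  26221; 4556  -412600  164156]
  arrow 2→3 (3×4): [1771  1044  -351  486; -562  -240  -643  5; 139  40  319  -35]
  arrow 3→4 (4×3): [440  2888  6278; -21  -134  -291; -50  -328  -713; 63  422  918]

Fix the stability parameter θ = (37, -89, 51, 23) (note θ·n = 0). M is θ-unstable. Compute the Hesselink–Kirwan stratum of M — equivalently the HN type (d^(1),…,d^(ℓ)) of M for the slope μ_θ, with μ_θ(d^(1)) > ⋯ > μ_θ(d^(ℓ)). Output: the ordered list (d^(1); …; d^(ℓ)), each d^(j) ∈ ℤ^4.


Barcode: M ≅ I[1,2], I[1,3], I[1,4], I[2,4], I[4,4]^2. HN layers by μ_θ (5 steps, strictly decreasing):
  μ^(1)=51; μ^(2)=37; μ^(3)=23; μ^(4)=-26; μ^(5)=-89

((0, 0, 1, 0); (0, 0, 2, 2); (0, 0, 0, 2); (3, 3, 0, 0); (0, 1, 0, 0))


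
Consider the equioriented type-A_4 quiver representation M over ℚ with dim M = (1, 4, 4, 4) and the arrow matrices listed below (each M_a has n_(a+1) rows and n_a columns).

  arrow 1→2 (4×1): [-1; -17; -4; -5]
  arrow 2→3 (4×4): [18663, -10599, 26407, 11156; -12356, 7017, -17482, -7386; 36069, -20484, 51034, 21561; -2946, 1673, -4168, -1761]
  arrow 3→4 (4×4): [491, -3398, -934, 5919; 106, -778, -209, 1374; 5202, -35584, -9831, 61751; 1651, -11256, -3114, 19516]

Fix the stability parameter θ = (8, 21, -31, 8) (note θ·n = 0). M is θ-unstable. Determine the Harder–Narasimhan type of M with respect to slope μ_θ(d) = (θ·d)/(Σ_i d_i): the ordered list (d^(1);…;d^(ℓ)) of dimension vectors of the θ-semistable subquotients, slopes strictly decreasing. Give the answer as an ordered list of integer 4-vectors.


Barcode: M ≅ I[1,4], I[2,3], I[2,4]^2, I[4,4]. HN layers by μ_θ (3 steps, strictly decreasing):
  μ^(1)=8; μ^(2)=-2/3; μ^(3)=-5

((0, 0, 0, 4); (1, 1, 1, 0); (0, 3, 3, 0))


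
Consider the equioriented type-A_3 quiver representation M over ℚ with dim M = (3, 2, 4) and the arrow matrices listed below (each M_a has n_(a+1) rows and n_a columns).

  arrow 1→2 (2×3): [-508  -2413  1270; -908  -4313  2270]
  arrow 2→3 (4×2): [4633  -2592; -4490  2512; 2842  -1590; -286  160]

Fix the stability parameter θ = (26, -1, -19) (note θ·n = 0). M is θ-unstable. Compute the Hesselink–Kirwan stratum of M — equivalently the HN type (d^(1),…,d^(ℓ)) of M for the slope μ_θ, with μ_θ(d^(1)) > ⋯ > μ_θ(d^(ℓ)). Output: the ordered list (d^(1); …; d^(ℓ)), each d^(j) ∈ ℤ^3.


Via rank(M_{q-1}∘⋯∘M_p): M ≅ I[1,1]^2, I[1,3], I[2,3], I[3,3]^2.
μ_θ-semistable layers: μ^(1)=26; μ^(2)=2; μ^(3)=-10; μ^(4)=-19

((2, 0, 0); (1, 1, 1); (0, 1, 1); (0, 0, 2))


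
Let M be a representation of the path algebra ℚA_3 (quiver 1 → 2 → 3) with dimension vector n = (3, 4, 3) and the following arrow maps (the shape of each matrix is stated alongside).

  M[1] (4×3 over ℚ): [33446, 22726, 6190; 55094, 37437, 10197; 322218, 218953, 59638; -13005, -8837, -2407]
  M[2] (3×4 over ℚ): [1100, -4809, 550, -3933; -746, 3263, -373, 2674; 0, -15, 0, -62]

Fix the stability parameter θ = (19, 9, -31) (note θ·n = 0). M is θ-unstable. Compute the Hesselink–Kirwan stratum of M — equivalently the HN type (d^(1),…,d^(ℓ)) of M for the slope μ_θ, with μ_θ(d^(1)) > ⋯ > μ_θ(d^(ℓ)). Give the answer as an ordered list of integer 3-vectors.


Via rank(M_{q-1}∘⋯∘M_p): M ≅ I[1,3]^3, I[2,2].
μ_θ-semistable layers: μ^(1)=9; μ^(2)=-1

((0, 1, 0); (3, 3, 3))


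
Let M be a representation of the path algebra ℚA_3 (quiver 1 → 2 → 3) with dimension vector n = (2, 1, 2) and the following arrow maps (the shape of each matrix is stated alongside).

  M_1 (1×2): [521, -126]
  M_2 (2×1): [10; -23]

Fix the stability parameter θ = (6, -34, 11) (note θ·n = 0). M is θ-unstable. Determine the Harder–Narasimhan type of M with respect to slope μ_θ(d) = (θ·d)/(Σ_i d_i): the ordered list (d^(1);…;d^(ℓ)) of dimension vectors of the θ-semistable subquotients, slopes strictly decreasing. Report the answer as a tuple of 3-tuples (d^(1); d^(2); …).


Via rank(M_{q-1}∘⋯∘M_p): M ≅ I[1,1], I[1,3], I[3,3].
μ_θ-semistable layers: μ^(1)=11; μ^(2)=6; μ^(3)=-14

((0, 0, 2); (1, 0, 0); (1, 1, 0))


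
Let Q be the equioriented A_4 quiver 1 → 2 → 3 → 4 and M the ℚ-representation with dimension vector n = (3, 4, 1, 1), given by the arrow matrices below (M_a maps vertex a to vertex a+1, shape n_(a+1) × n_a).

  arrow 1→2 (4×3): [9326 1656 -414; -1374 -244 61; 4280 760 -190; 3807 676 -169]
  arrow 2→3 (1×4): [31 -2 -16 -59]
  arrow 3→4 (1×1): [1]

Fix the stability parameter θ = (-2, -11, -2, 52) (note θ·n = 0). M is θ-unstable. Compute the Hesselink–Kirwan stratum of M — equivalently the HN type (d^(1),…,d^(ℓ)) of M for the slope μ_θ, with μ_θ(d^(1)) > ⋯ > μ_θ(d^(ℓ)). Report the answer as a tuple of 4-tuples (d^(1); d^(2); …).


Interval decomposition of M: I[1,1], I[1,2], I[1,4], I[2,2]^2.
HN type (ℓ=4): μ^(1)=52; μ^(2)=-2; μ^(3)=-13/2; μ^(4)=-11

((0, 0, 0, 1); (1, 0, 1, 0); (2, 2, 0, 0); (0, 2, 0, 0))


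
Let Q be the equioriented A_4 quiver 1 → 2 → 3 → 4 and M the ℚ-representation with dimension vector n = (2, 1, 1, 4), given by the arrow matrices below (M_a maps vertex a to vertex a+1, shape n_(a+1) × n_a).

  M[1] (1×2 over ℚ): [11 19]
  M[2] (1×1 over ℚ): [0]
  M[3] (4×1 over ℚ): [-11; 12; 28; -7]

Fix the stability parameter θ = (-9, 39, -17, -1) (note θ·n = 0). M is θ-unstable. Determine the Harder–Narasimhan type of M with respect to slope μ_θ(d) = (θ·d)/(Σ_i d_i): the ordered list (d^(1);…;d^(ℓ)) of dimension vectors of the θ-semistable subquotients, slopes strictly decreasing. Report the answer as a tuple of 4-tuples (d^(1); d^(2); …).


Interval decomposition of M: I[1,1], I[1,2], I[3,4], I[4,4]^3.
HN type (ℓ=4): μ^(1)=39; μ^(2)=-1; μ^(3)=-9; μ^(4)=-17

((0, 1, 0, 0); (0, 0, 0, 4); (2, 0, 0, 0); (0, 0, 1, 0))
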